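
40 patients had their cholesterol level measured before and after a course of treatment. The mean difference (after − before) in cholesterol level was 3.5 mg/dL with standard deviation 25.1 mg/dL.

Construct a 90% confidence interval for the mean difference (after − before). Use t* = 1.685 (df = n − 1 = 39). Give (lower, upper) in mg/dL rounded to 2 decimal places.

(-3.19, 10.19)

Paired design: SE = s_d/√n = 25.1/√40 = 3.9687.
t* = 1.685; margin of error = 1.685 × 3.9687 = 6.6873.
3.5 ± 6.6873 → (-3.19, 10.19).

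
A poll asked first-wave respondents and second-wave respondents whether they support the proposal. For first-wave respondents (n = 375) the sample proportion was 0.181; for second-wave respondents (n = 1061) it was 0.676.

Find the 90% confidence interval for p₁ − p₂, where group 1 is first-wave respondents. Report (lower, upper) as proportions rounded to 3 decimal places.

SE₁ = √(p̂₁(1−p̂₁)/n₁) = √(0.1810·0.8190/375) = 0.01988; SE₂ = √(0.6760·0.3240/1061) = 0.01437.
Independent samples: SE of the difference = √(SE₁² + SE₂²) = √(0.0003952144 + 0.0002064969) = 0.02453.
z* for 90% confidence is 1.645, so the margin of error is 1.645 × 0.02453 = 0.04035.
Point estimate p̂₁ − p̂₂ = 0.1810 − 0.6760 = -0.4950.
-0.4950 ± 0.04035 → (-0.535, -0.455).

(-0.535, -0.455)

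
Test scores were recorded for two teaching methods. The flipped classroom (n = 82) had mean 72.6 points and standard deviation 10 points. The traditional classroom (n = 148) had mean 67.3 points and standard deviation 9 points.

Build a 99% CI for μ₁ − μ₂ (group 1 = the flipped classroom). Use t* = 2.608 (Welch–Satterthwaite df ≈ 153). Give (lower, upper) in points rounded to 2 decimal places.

SE₁ = s₁/√n₁ = 10/√82 = 1.1043; SE₂ = 9/√148 = 0.7398.
Independent samples, unequal variances: SE_diff = √(SE₁² + SE₂²) = √(1.21947849 + 0.54730404) = 1.3292.
t* = 2.608, so margin of error = 2.608 × 1.3292 = 3.4666.
Difference in means = 72.6 − 67.3 = 5.3000.
5.3000 ± 3.4666 → (1.83, 8.77).

(1.83, 8.77)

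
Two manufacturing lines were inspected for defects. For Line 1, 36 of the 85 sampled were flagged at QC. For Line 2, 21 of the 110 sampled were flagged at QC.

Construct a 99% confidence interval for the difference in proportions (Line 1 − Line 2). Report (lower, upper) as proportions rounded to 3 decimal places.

(0.064, 0.401)

First, p̂₁ = 36/85 = 0.4235; p̂₂ = 21/110 = 0.1909.
The two standard errors are √(0.4235×0.5765/85) = 0.05359 and √(0.1909×0.8091/110) = 0.03747.
Because the samples are independent, SE_diff = √(0.05359² + 0.03747²) = 0.06539.
Using z* = 2.576 for 99%, ME = 2.576 × 0.06539 = 0.16844.
p̂₁ − p̂₂ = 0.2326; interval 0.2326 ± 0.16844 gives (0.064, 0.401).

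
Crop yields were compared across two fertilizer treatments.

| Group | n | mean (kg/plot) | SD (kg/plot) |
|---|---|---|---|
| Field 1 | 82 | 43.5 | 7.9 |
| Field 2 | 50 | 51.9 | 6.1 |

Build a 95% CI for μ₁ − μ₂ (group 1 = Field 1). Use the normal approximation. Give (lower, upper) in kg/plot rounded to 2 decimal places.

SE₁ = s₁/√n₁ = 7.9/√82 = 0.8724; SE₂ = 6.1/√50 = 0.8627.
Independent samples, unequal variances: SE_diff = √(SE₁² + SE₂²) = √(0.76108176 + 0.74425129) = 1.2269.
z* = 1.960, so margin of error = 1.960 × 1.2269 = 2.4047.
Difference in means = 43.5 − 51.9 = -8.4000.
-8.4000 ± 2.4047 → (-10.80, -6.00).

(-10.80, -6.00)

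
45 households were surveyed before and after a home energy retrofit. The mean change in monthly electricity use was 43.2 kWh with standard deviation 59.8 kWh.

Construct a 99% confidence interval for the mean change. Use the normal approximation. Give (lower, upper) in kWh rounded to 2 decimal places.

This is a matched-pairs design, so SE = s_d/√n = 59.8/√45 = 8.9145.
Margin = 2.576 × 8.9145 = 22.9638; the interval is 43.2 ± 22.9638 = (20.24, 66.16).

(20.24, 66.16)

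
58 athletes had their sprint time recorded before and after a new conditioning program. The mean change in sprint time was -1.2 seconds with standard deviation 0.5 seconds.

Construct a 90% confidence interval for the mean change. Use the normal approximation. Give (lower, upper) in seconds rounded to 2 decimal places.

(-1.31, -1.09)

Paired design: SE = s_d/√n = 0.5/√58 = 0.0657.
z* = 1.645; margin of error = 1.645 × 0.0657 = 0.1081.
-1.2 ± 0.1081 → (-1.31, -1.09).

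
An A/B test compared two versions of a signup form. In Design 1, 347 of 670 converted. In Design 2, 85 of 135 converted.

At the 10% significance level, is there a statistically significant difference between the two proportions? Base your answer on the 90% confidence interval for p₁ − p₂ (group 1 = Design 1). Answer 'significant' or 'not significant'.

First, p̂₁ = 347/670 = 0.5179; p̂₂ = 85/135 = 0.6296.
The two standard errors are √(0.5179×0.4821/670) = 0.01930 and √(0.6296×0.3704/135) = 0.04156.
Because the samples are independent, SE_diff = √(0.01930² + 0.04156²) = 0.04582.
Using z* = 1.645 for 90%, ME = 1.645 × 0.04582 = 0.07537.
p̂₁ − p̂₂ = -0.1117; interval -0.1117 ± 0.07537 gives (-0.18707, -0.03633).
The interval (-0.18707, -0.03633) does not contain 0, so the difference is significant.

significant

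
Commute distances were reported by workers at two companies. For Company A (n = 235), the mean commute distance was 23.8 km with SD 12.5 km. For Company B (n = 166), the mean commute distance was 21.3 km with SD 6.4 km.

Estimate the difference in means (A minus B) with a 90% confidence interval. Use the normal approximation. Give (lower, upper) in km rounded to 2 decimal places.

(0.93, 4.07)

Standard errors of each mean: 12.5/√235 = 0.8154 and 6.4/√166 = 0.4967.
SE(x̄₁ − x̄₂) = √(0.8154² + 0.4967²) = 0.9548 for independent samples with unequal variances.
With z* = 1.645, the margin is 1.645 × 0.9548 = 1.5706.
x̄₁ − x̄₂ = 23.8 − 21.3 = 2.5000; the interval is 2.5000 ± 1.5706 = (0.93, 4.07).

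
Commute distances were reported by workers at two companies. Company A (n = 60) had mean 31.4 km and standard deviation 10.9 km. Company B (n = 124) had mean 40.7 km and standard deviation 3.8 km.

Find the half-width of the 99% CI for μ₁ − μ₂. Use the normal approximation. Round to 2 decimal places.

3.73

Standard errors of each mean: 10.9/√60 = 1.4072 and 3.8/√124 = 0.3413.
SE(x̄₁ − x̄₂) = √(1.4072² + 0.3413²) = 1.4480 for independent samples with unequal variances.
With z* = 2.576, the margin is 2.576 × 1.4480 = 3.7300.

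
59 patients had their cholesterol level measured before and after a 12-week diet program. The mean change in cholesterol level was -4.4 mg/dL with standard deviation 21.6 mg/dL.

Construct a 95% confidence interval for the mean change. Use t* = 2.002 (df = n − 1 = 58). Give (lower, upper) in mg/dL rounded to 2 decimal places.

(-10.03, 1.23)

Paired design: SE = s_d/√n = 21.6/√59 = 2.8121.
t* = 2.002; margin of error = 2.002 × 2.8121 = 5.6298.
-4.4 ± 5.6298 → (-10.03, 1.23).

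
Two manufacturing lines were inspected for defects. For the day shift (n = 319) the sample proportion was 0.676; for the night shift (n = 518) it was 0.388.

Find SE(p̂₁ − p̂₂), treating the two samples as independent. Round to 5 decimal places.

0.03384

The two standard errors are √(0.6760×0.3240/319) = 0.02620 and √(0.3880×0.6120/518) = 0.02141.
Because the samples are independent, SE_diff = √(0.02620² + 0.02141²) = 0.03384.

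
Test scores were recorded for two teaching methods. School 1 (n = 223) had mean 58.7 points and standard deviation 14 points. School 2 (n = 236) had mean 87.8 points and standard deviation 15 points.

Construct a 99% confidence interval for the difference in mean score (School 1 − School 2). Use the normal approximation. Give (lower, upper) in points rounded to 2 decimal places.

(-32.59, -25.61)

Per-group SEs: s₁/√n₁ = 14/√223 = 0.9375, s₂/√n₂ = 15/√236 = 0.9764.
Unpooled SE of the difference: √(0.87890625 + 0.95335696) = 1.3536.
Margin of error = z* · SE = 2.576 × 1.3536 = 3.4869.
x̄₁ − x̄₂ = 58.7 − 87.8 = -29.1000.
CI: -29.1000 ± 3.4869 = (-32.59, -25.61).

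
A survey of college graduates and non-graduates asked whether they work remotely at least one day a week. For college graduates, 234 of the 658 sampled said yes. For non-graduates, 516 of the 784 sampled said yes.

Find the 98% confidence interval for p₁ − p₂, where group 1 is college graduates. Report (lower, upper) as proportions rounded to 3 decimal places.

(-0.361, -0.244)

p̂₁ = 234/658 = 0.3556 and p̂₂ = 516/784 = 0.6582.
SE₁ = √(p̂₁(1−p̂₁)/n₁) = √(0.3556·0.6444/658) = 0.01866; SE₂ = √(0.6582·0.3418/784) = 0.01694.
Independent samples: SE of the difference = √(SE₁² + SE₂²) = √(0.0003481956 + 0.0002869636) = 0.02520.
z* for 98% confidence is 2.326, so the margin of error is 2.326 × 0.02520 = 0.05862.
Point estimate p̂₁ − p̂₂ = 0.3556 − 0.6582 = -0.3026.
-0.3026 ± 0.05862 → (-0.361, -0.244).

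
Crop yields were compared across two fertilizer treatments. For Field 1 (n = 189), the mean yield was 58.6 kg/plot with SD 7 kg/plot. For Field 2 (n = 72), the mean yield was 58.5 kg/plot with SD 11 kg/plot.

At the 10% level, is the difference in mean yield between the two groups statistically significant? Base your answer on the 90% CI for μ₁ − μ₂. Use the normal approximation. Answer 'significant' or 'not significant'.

not significant

SE₁ = s₁/√n₁ = 7/√189 = 0.5092; SE₂ = 11/√72 = 1.2964.
Independent samples, unequal variances: SE_diff = √(SE₁² + SE₂²) = √(0.25928464 + 1.68065296) = 1.3928.
z* = 1.645, so margin of error = 1.645 × 1.3928 = 2.2912.
Difference in means = 58.6 − 58.5 = 0.1000.
0.1000 ± 2.2912 → (-2.1912, 2.3912).
The interval (-2.1912, 2.3912) contains 0, so the difference is not significant.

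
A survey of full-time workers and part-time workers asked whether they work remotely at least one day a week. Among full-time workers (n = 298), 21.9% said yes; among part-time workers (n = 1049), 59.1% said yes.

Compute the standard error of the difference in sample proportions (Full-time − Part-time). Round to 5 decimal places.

0.02836

The two standard errors are √(0.2190×0.7810/298) = 0.02396 and √(0.5910×0.4090/1049) = 0.01518.
Because the samples are independent, SE_diff = √(0.02396² + 0.01518²) = 0.02836.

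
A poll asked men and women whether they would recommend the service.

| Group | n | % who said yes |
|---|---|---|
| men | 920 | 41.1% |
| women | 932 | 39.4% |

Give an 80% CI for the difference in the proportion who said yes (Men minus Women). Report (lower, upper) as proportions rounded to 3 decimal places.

(-0.012, 0.046)

The two standard errors are √(0.4110×0.5890/920) = 0.01622 and √(0.3940×0.6060/932) = 0.01601.
Because the samples are independent, SE_diff = √(0.01622² + 0.01601²) = 0.02279.
Using z* = 1.282 for 80%, ME = 1.282 × 0.02279 = 0.02922.
p̂₁ − p̂₂ = 0.0170; interval 0.0170 ± 0.02922 gives (-0.012, 0.046).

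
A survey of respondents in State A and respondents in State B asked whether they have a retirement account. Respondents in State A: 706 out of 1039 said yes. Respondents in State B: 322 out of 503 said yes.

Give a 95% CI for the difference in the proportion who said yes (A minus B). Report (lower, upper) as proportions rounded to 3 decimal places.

p̂₁ = 706/1039 = 0.6795 and p̂₂ = 322/503 = 0.6402.
SE₁ = √(p̂₁(1−p̂₁)/n₁) = √(0.6795·0.3205/1039) = 0.01448; SE₂ = √(0.6402·0.3598/503) = 0.02140.
Independent samples: SE of the difference = √(SE₁² + SE₂²) = √(0.0002096704 + 0.00045796) = 0.02584.
z* for 95% confidence is 1.960, so the margin of error is 1.960 × 0.02584 = 0.05065.
Point estimate p̂₁ − p̂₂ = 0.6795 − 0.6402 = 0.0393.
0.0393 ± 0.05065 → (-0.011, 0.090).

(-0.011, 0.090)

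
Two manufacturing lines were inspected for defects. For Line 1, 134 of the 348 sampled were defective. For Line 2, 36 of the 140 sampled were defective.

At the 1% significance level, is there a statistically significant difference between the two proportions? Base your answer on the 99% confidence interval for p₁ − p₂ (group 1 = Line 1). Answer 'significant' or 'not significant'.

significant

Sample proportions: 134/348 = 0.3851, 36/140 = 0.2571.
Each SE is √(p̂(1−p̂)/n): √(0.3851·0.6149/348) = 0.02609 and √(0.2571·0.7429/140) = 0.03694.
SE(p̂₁ − p̂₂) = √(SE₁² + SE₂²) = √(0.0006806881 + 0.0013645636) = 0.04522, since the two samples are independent.
At 99% confidence z* = 2.576; margin = 2.576 × 0.04522 = 0.11649.
The difference is 0.3851 − 0.2571 = 0.1280, so the interval is 0.1280 ± 0.11649 = (0.01151, 0.24449).
The interval (0.01151, 0.24449) does not contain 0, so the difference is significant.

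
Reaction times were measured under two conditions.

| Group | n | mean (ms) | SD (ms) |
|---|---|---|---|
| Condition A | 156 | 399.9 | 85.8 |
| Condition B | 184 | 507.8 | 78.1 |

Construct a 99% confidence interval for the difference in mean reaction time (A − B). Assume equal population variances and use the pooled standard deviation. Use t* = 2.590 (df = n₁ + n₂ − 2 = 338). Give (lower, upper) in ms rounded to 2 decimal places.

s_p = √[((n₁−1)s₁² + (n₂−1)s₂²)/(n₁+n₂−2)] = √[(155·85.8² + 183·78.1²)/338] = 81.7212.
SE = 81.7212·√(1/156 + 1/184) = 8.8941.
With t* = 2.590, margin = 2.590 × 8.8941 = 23.0357.
x̄₁ − x̄₂ = 399.9 − 507.8 = -107.9000; interval -107.9000 ± 23.0357 = (-130.94, -84.86).

(-130.94, -84.86)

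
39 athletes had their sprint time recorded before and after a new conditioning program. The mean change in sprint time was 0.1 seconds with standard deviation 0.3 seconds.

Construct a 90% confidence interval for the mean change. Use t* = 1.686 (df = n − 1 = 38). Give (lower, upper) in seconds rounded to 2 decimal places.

Paired design: SE = s_d/√n = 0.3/√39 = 0.0480.
t* = 1.686; margin of error = 1.686 × 0.0480 = 0.0809.
0.1 ± 0.0809 → (0.02, 0.18).

(0.02, 0.18)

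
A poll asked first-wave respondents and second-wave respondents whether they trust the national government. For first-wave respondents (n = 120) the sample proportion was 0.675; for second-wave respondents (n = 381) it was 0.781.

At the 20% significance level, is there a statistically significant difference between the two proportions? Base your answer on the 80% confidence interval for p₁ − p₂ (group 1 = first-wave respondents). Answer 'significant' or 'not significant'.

Each SE is √(p̂(1−p̂)/n): √(0.6750·0.3250/120) = 0.04276 and √(0.7810·0.2190/381) = 0.02119.
SE(p̂₁ − p̂₂) = √(SE₁² + SE₂²) = √(0.0018284176 + 0.0004490161) = 0.04772, since the two samples are independent.
At 80% confidence z* = 1.282; margin = 1.282 × 0.04772 = 0.06118.
The difference is 0.6750 − 0.7810 = -0.1060, so the interval is -0.1060 ± 0.06118 = (-0.16718, -0.04482).
The interval (-0.16718, -0.04482) does not contain 0, so the difference is significant.

significant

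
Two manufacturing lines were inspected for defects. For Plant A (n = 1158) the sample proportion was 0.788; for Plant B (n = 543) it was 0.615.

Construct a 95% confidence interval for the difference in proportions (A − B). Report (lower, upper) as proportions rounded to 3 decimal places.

SE₁ = √(p̂₁(1−p̂₁)/n₁) = √(0.7880·0.2120/1158) = 0.01201; SE₂ = √(0.6150·0.3850/543) = 0.02088.
Independent samples: SE of the difference = √(SE₁² + SE₂²) = √(0.0001442401 + 0.0004359744) = 0.02409.
z* for 95% confidence is 1.960, so the margin of error is 1.960 × 0.02409 = 0.04722.
Point estimate p̂₁ − p̂₂ = 0.7880 − 0.6150 = 0.1730.
0.1730 ± 0.04722 → (0.126, 0.220).

(0.126, 0.220)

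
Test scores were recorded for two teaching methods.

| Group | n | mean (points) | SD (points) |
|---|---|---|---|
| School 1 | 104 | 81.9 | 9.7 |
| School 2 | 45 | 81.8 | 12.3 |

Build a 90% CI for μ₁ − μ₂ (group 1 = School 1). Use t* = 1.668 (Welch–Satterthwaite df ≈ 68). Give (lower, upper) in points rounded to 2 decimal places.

(-3.35, 3.55)

SE₁ = s₁/√n₁ = 9.7/√104 = 0.9512; SE₂ = 12.3/√45 = 1.8336.
Independent samples, unequal variances: SE_diff = √(SE₁² + SE₂²) = √(0.90478144 + 3.36208896) = 2.0656.
t* = 1.668, so margin of error = 1.668 × 2.0656 = 3.4454.
Difference in means = 81.9 − 81.8 = 0.1000.
0.1000 ± 3.4454 → (-3.35, 3.55).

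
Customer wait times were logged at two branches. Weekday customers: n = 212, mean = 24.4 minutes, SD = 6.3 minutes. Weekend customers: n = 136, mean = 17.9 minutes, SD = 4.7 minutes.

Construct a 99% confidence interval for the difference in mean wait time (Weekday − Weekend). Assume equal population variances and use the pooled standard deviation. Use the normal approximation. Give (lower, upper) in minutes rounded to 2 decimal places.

(4.88, 8.12)

Pooled variance s_p² = [211·6.3² + 135·4.7²] / (212+136−2) = 32.8229, so s_p = 5.7291.
SE_diff = s_p·√(1/n₁ + 1/n₂) = 5.7291·√(1/212 + 1/136) = 0.6294.
z* = 2.576; margin = 2.576 × 0.6294 = 1.6213.
Difference = 24.4 − 17.9 = 6.5000.
6.5000 ± 1.6213 → (4.88, 8.12).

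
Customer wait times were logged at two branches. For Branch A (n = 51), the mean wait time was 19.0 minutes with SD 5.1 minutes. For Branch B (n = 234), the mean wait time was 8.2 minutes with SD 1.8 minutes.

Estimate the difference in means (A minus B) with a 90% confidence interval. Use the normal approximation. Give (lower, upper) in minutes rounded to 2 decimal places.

(9.61, 11.99)

Standard errors of each mean: 5.1/√51 = 0.7141 and 1.8/√234 = 0.1177.
SE(x̄₁ − x̄₂) = √(0.7141² + 0.1177²) = 0.7237 for independent samples with unequal variances.
With z* = 1.645, the margin is 1.645 × 0.7237 = 1.1905.
x̄₁ − x̄₂ = 19.0 − 8.2 = 10.8000; the interval is 10.8000 ± 1.1905 = (9.61, 11.99).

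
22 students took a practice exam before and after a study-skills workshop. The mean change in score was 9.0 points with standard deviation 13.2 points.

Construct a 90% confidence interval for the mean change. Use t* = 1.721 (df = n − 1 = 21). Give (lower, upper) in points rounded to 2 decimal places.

(4.16, 13.84)

Paired design: SE = s_d/√n = 13.2/√22 = 2.8142.
t* = 1.721; margin of error = 1.721 × 2.8142 = 4.8432.
9.0 ± 4.8432 → (4.16, 13.84).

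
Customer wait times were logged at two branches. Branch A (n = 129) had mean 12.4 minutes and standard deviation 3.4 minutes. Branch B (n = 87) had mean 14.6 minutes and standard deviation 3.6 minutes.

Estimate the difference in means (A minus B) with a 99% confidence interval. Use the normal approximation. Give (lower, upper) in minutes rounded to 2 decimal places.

Standard errors of each mean: 3.4/√129 = 0.2994 and 3.6/√87 = 0.3860.
SE(x̄₁ − x̄₂) = √(0.2994² + 0.3860²) = 0.4885 for independent samples with unequal variances.
With z* = 2.576, the margin is 2.576 × 0.4885 = 1.2584.
x̄₁ − x̄₂ = 12.4 − 14.6 = -2.2000; the interval is -2.2000 ± 1.2584 = (-3.46, -0.94).

(-3.46, -0.94)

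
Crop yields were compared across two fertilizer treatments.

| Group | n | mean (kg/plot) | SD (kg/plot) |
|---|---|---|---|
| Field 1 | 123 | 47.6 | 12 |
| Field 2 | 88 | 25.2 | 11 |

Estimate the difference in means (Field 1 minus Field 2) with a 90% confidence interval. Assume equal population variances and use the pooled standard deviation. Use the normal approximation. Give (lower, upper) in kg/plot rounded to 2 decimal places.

(19.74, 25.06)

Pooled variance s_p² = [122·12² + 87·11²] / (123+88−2) = 134.4258, so s_p = 11.5942.
SE_diff = s_p·√(1/n₁ + 1/n₂) = 11.5942·√(1/123 + 1/88) = 1.6188.
z* = 1.645; margin = 1.645 × 1.6188 = 2.6629.
Difference = 47.6 − 25.2 = 22.4000.
22.4000 ± 2.6629 → (19.74, 25.06).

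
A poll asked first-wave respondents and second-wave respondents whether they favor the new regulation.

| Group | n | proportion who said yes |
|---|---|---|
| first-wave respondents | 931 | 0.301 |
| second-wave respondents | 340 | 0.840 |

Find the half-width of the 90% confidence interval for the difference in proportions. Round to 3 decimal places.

Each SE is √(p̂(1−p̂)/n): √(0.3010·0.6990/931) = 0.01503 and √(0.8400·0.1600/340) = 0.01988.
SE(p̂₁ − p̂₂) = √(SE₁² + SE₂²) = √(0.0002259009 + 0.0003952144) = 0.02492, since the two samples are independent.
At 90% confidence z* = 1.645; margin = 1.645 × 0.02492 = 0.04099.

0.041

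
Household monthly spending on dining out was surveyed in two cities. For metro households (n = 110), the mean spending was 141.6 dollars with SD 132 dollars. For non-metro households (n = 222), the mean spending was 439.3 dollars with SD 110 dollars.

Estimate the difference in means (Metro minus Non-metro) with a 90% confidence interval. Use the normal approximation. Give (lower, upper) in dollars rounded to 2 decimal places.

(-321.70, -273.70)

Per-group SEs: s₁/√n₁ = 132/√110 = 12.5857, s₂/√n₂ = 110/√222 = 7.3827.
Unpooled SE of the difference: √(158.39984449 + 54.50425929) = 14.5912.
Margin of error = z* · SE = 1.645 × 14.5912 = 24.0025.
x̄₁ − x̄₂ = 141.6 − 439.3 = -297.7000.
CI: -297.7000 ± 24.0025 = (-321.70, -273.70).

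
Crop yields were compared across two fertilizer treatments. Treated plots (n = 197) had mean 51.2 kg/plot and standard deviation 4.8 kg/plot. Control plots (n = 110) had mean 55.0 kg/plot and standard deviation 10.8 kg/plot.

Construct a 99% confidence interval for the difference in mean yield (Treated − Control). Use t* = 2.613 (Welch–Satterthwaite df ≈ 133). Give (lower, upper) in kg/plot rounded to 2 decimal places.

(-6.64, -0.96)

SE₁ = s₁/√n₁ = 4.8/√197 = 0.3420; SE₂ = 10.8/√110 = 1.0297.
Independent samples, unequal variances: SE_diff = √(SE₁² + SE₂²) = √(0.116964 + 1.06028209) = 1.0850.
t* = 2.613, so margin of error = 2.613 × 1.0850 = 2.8351.
Difference in means = 51.2 − 55.0 = -3.8000.
-3.8000 ± 2.8351 → (-6.64, -0.96).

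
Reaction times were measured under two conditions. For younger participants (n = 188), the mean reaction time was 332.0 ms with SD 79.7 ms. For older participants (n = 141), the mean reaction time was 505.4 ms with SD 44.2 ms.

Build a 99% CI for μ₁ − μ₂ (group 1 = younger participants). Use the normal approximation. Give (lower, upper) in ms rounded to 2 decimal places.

(-191.18, -155.62)

SE₁ = s₁/√n₁ = 79.7/√188 = 5.8127; SE₂ = 44.2/√141 = 3.7223.
Independent samples, unequal variances: SE_diff = √(SE₁² + SE₂²) = √(33.78748129 + 13.85551729) = 6.9024.
z* = 2.576, so margin of error = 2.576 × 6.9024 = 17.7806.
Difference in means = 332.0 − 505.4 = -173.4000.
-173.4000 ± 17.7806 → (-191.18, -155.62).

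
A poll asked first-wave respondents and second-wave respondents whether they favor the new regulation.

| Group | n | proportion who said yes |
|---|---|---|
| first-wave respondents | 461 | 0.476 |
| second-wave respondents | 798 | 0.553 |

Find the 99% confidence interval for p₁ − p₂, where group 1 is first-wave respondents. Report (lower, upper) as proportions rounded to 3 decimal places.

The two standard errors are √(0.4760×0.5240/461) = 0.02326 and √(0.5530×0.4470/798) = 0.01760.
Because the samples are independent, SE_diff = √(0.02326² + 0.01760²) = 0.02917.
Using z* = 2.576 for 99%, ME = 2.576 × 0.02917 = 0.07514.
p̂₁ − p̂₂ = -0.0770; interval -0.0770 ± 0.07514 gives (-0.152, -0.002).

(-0.152, -0.002)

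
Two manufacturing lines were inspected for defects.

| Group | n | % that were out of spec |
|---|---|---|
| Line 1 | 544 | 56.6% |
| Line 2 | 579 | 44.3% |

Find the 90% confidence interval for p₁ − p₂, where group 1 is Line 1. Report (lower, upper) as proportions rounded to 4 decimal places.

(0.0743, 0.1717)

The two standard errors are √(0.5660×0.4340/544) = 0.02125 and √(0.4430×0.5570/579) = 0.02064.
Because the samples are independent, SE_diff = √(0.02125² + 0.02064²) = 0.02962.
Using z* = 1.645 for 90%, ME = 1.645 × 0.02962 = 0.04872.
p̂₁ − p̂₂ = 0.1230; interval 0.1230 ± 0.04872 gives (0.0743, 0.1717).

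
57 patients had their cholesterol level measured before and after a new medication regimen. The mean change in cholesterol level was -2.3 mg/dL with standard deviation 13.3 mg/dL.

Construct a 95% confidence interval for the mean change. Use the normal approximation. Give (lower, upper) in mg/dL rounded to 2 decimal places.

(-5.75, 1.15)

This is a matched-pairs design, so SE = s_d/√n = 13.3/√57 = 1.7616.
Margin = 1.960 × 1.7616 = 3.4527; the interval is -2.3 ± 3.4527 = (-5.75, 1.15).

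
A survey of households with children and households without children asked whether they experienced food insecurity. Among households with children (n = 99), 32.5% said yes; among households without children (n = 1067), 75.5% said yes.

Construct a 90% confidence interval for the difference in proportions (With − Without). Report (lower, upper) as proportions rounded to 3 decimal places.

(-0.510, -0.350)

The two standard errors are √(0.3250×0.6750/99) = 0.04707 and √(0.7550×0.2450/1067) = 0.01317.
Because the samples are independent, SE_diff = √(0.04707² + 0.01317²) = 0.04888.
Using z* = 1.645 for 90%, ME = 1.645 × 0.04888 = 0.08041.
p̂₁ − p̂₂ = -0.4300; interval -0.4300 ± 0.08041 gives (-0.510, -0.350).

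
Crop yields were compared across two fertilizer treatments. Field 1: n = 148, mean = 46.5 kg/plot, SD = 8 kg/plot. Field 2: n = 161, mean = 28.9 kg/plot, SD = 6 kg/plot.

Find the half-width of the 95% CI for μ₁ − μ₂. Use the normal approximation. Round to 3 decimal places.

Standard errors of each mean: 8/√148 = 0.6576 and 6/√161 = 0.4729.
SE(x̄₁ − x̄₂) = √(0.6576² + 0.4729²) = 0.8100 for independent samples with unequal variances.
With z* = 1.960, the margin is 1.960 × 0.8100 = 1.5876.

1.588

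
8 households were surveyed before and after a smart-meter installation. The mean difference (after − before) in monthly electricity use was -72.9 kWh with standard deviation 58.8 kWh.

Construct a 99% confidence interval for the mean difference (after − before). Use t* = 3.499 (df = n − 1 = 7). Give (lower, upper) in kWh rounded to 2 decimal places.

(-145.64, -0.16)

This is a matched-pairs design, so SE = s_d/√n = 58.8/√8 = 20.7889.
Margin = 3.499 × 20.7889 = 72.7404; the interval is -72.9 ± 72.7404 = (-145.64, -0.16).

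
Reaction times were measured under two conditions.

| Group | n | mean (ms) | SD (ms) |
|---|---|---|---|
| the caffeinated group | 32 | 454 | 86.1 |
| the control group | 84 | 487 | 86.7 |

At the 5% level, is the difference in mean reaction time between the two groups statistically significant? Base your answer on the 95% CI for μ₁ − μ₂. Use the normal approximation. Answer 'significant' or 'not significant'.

not significant

SE₁ = s₁/√n₁ = 86.1/√32 = 15.2205; SE₂ = 86.7/√84 = 9.4597.
Independent samples, unequal variances: SE_diff = √(SE₁² + SE₂²) = √(231.66362025 + 89.48592409) = 17.9206.
z* = 1.960, so margin of error = 1.960 × 17.9206 = 35.1244.
Difference in means = 454 − 487 = -33.0000.
-33.0000 ± 35.1244 → (-68.1244, 2.1244).
The interval (-68.1244, 2.1244) contains 0, so the difference is not significant.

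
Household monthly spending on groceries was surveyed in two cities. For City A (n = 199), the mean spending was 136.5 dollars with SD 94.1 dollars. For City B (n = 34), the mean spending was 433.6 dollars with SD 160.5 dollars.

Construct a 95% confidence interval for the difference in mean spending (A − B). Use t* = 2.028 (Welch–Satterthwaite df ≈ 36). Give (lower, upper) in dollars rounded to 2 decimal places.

(-354.54, -239.66)

Per-group SEs: s₁/√n₁ = 94.1/√199 = 6.6706, s₂/√n₂ = 160.5/√34 = 27.5255.
Unpooled SE of the difference: √(44.49690436 + 757.65315025) = 28.3223.
Margin of error = t* · SE = 2.028 × 28.3223 = 57.4376.
x̄₁ − x̄₂ = 136.5 − 433.6 = -297.1000.
CI: -297.1000 ± 57.4376 = (-354.54, -239.66).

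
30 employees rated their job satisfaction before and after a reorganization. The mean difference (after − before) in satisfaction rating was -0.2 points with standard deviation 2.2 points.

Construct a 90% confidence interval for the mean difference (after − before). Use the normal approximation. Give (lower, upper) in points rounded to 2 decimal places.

(-0.86, 0.46)

This is a matched-pairs design, so SE = s_d/√n = 2.2/√30 = 0.4017.
Margin = 1.645 × 0.4017 = 0.6608; the interval is -0.2 ± 0.6608 = (-0.86, 0.46).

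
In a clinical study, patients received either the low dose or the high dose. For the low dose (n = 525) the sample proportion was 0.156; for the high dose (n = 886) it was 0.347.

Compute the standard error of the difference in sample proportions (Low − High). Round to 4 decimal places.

SE₁ = √(p̂₁(1−p̂₁)/n₁) = √(0.1560·0.8440/525) = 0.01584; SE₂ = √(0.3470·0.6530/886) = 0.01599.
Independent samples: SE of the difference = √(SE₁² + SE₂²) = √(0.0002509056 + 0.0002556801) = 0.02251.

0.0225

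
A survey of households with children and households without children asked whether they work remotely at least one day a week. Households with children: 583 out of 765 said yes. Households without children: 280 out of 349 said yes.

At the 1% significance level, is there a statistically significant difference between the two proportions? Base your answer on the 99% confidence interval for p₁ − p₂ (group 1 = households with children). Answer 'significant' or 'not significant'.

not significant

p̂₁ = 583/765 = 0.7621 and p̂₂ = 280/349 = 0.8023.
SE₁ = √(p̂₁(1−p̂₁)/n₁) = √(0.7621·0.2379/765) = 0.01539; SE₂ = √(0.8023·0.1977/349) = 0.02132.
Independent samples: SE of the difference = √(SE₁² + SE₂²) = √(0.0002368521 + 0.0004545424) = 0.02629.
z* for 99% confidence is 2.576, so the margin of error is 2.576 × 0.02629 = 0.06772.
Point estimate p̂₁ − p̂₂ = 0.7621 − 0.8023 = -0.0402.
-0.0402 ± 0.06772 → (-0.10792, 0.02752).
The interval (-0.10792, 0.02752) contains 0, so the difference is not significant.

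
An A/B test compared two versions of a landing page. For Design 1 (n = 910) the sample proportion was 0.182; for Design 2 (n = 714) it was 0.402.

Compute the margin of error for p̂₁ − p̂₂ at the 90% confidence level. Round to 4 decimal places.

Each SE is √(p̂(1−p̂)/n): √(0.1820·0.8180/910) = 0.01279 and √(0.4020·0.5980/714) = 0.01835.
SE(p̂₁ − p̂₂) = √(SE₁² + SE₂²) = √(0.0001635841 + 0.0003367225) = 0.02237, since the two samples are independent.
At 90% confidence z* = 1.645; margin = 1.645 × 0.02237 = 0.03680.

0.0368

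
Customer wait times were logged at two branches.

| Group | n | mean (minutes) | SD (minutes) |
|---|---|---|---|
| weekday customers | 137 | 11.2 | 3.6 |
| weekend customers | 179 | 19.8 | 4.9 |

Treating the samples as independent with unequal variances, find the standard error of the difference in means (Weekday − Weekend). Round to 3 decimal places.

Per-group SEs: s₁/√n₁ = 3.6/√137 = 0.3076, s₂/√n₂ = 4.9/√179 = 0.3662.
Unpooled SE of the difference: √(0.09461776 + 0.13410244) = 0.4782.

0.478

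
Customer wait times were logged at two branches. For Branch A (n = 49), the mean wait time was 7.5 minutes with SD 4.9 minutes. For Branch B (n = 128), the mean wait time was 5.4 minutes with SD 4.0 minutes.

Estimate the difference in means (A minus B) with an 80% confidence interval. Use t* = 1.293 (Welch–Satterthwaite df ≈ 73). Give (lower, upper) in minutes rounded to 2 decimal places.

Standard errors of each mean: 4.9/√49 = 0.7000 and 4.0/√128 = 0.3536.
SE(x̄₁ − x̄₂) = √(0.7000² + 0.3536²) = 0.7842 for independent samples with unequal variances.
With t* = 1.293, the margin is 1.293 × 0.7842 = 1.0140.
x̄₁ − x̄₂ = 7.5 − 5.4 = 2.1000; the interval is 2.1000 ± 1.0140 = (1.09, 3.11).

(1.09, 3.11)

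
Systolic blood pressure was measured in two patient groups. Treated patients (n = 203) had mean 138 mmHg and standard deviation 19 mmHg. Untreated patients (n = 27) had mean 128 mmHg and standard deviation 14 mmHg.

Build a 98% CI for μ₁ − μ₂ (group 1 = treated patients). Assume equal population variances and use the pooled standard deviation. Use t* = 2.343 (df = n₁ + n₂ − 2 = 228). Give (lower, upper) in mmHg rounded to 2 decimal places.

(1.12, 18.88)

s_p = √[((n₁−1)s₁² + (n₂−1)s₂²)/(n₁+n₂−2)] = √[(202·19² + 26·14²)/228] = 18.4982.
SE = 18.4982·√(1/203 + 1/27) = 3.7893.
With t* = 2.343, margin = 2.343 × 3.7893 = 8.8783.
x̄₁ − x̄₂ = 138 − 128 = 10.0000; interval 10.0000 ± 8.8783 = (1.12, 18.88).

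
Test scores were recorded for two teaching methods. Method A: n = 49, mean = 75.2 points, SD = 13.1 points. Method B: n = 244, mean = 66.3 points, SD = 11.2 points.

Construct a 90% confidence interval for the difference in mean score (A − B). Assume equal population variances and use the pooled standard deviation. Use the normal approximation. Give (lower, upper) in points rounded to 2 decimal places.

Pooled variance s_p² = [48·13.1² + 243·11.2²] / (49+244−2) = 133.0557, so s_p = 11.5350.
SE_diff = s_p·√(1/n₁ + 1/n₂) = 11.5350·√(1/49 + 1/244) = 1.8058.
z* = 1.645; margin = 1.645 × 1.8058 = 2.9705.
Difference = 75.2 − 66.3 = 8.9000.
8.9000 ± 2.9705 → (5.93, 11.87).

(5.93, 11.87)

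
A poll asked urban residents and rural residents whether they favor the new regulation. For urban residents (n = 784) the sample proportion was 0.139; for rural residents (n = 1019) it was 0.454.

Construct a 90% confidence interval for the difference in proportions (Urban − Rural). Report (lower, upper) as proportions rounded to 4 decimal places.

The two standard errors are √(0.1390×0.8610/784) = 0.01236 and √(0.4540×0.5460/1019) = 0.01560.
Because the samples are independent, SE_diff = √(0.01236² + 0.01560²) = 0.01990.
Using z* = 1.645 for 90%, ME = 1.645 × 0.01990 = 0.03274.
p̂₁ − p̂₂ = -0.3150; interval -0.3150 ± 0.03274 gives (-0.3477, -0.2823).

(-0.3477, -0.2823)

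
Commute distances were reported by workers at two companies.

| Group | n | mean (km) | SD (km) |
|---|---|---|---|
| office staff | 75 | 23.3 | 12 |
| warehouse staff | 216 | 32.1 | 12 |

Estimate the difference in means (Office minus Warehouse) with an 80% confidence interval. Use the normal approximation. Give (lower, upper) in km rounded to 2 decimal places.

(-10.86, -6.74)

Per-group SEs: s₁/√n₁ = 12/√75 = 1.3856, s₂/√n₂ = 12/√216 = 0.8165.
Unpooled SE of the difference: √(1.91988736 + 0.66667225) = 1.6083.
Margin of error = z* · SE = 1.282 × 1.6083 = 2.0618.
x̄₁ − x̄₂ = 23.3 − 32.1 = -8.8000.
CI: -8.8000 ± 2.0618 = (-10.86, -6.74).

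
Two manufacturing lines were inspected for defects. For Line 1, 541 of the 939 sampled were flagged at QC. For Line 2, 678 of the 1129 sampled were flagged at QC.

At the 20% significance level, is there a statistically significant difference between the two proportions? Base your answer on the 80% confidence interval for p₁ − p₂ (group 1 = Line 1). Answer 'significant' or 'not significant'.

p̂₁ = 541/939 = 0.5761 and p̂₂ = 678/1129 = 0.6005.
SE₁ = √(p̂₁(1−p̂₁)/n₁) = √(0.5761·0.4239/939) = 0.01613; SE₂ = √(0.6005·0.3995/1129) = 0.01458.
Independent samples: SE of the difference = √(SE₁² + SE₂²) = √(0.0002601769 + 0.0002125764) = 0.02174.
z* for 80% confidence is 1.282, so the margin of error is 1.282 × 0.02174 = 0.02787.
Point estimate p̂₁ − p̂₂ = 0.5761 − 0.6005 = -0.0244.
-0.0244 ± 0.02787 → (-0.05227, 0.00347).
The interval (-0.05227, 0.00347) contains 0, so the difference is not significant.

not significant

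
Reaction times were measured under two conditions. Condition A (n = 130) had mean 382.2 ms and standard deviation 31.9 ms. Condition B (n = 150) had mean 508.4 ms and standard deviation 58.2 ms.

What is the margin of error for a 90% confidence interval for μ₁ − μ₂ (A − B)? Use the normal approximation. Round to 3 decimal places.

Per-group SEs: s₁/√n₁ = 31.9/√130 = 2.7978, s₂/√n₂ = 58.2/√150 = 4.7520.
Unpooled SE of the difference: √(7.82768484 + 22.581504) = 5.5145.
Margin of error = z* · SE = 1.645 × 5.5145 = 9.0714.

9.071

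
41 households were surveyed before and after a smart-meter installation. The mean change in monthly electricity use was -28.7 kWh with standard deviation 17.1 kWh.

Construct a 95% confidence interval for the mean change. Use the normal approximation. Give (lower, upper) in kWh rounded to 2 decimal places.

This is a matched-pairs design, so SE = s_d/√n = 17.1/√41 = 2.6706.
Margin = 1.960 × 2.6706 = 5.2344; the interval is -28.7 ± 5.2344 = (-33.93, -23.47).

(-33.93, -23.47)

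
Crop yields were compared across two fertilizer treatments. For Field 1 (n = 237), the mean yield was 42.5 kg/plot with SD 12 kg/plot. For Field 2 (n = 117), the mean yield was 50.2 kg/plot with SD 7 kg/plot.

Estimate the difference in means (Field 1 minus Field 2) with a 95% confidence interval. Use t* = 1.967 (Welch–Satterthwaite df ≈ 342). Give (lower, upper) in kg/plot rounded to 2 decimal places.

SE₁ = s₁/√n₁ = 12/√237 = 0.7795; SE₂ = 7/√117 = 0.6472.
Independent samples, unequal variances: SE_diff = √(SE₁² + SE₂²) = √(0.60762025 + 0.41886784) = 1.0132.
t* = 1.967, so margin of error = 1.967 × 1.0132 = 1.9930.
Difference in means = 42.5 − 50.2 = -7.7000.
-7.7000 ± 1.9930 → (-9.69, -5.71).

(-9.69, -5.71)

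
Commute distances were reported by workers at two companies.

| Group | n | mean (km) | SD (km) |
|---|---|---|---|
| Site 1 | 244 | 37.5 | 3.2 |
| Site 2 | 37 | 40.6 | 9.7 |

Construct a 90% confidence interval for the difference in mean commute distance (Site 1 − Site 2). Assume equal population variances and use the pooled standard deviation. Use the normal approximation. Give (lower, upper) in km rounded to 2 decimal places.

Pooled variance s_p² = [243·3.2² + 36·9.7²] / (244+37−2) = 21.0594, so s_p = 4.5891.
SE_diff = s_p·√(1/n₁ + 1/n₂) = 4.5891·√(1/244 + 1/37) = 0.8096.
z* = 1.645; margin = 1.645 × 0.8096 = 1.3318.
Difference = 37.5 − 40.6 = -3.1000.
-3.1000 ± 1.3318 → (-4.43, -1.77).

(-4.43, -1.77)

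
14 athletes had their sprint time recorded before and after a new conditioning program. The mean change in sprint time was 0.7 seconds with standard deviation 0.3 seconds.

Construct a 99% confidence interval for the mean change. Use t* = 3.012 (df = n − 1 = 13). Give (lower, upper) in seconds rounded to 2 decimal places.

This is a matched-pairs design, so SE = s_d/√n = 0.3/√14 = 0.0802.
Margin = 3.012 × 0.0802 = 0.2416; the interval is 0.7 ± 0.2416 = (0.46, 0.94).

(0.46, 0.94)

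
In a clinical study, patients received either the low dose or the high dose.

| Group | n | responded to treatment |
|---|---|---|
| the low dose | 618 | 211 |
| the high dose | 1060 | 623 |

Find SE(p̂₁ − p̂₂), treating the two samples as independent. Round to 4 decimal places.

0.0243

Sample proportions: 211/618 = 0.3414, 623/1060 = 0.5877.
Each SE is √(p̂(1−p̂)/n): √(0.3414·0.6586/618) = 0.01907 and √(0.5877·0.4123/1060) = 0.01512.
SE(p̂₁ − p̂₂) = √(SE₁² + SE₂²) = √(0.0003636649 + 0.0002286144) = 0.02434, since the two samples are independent.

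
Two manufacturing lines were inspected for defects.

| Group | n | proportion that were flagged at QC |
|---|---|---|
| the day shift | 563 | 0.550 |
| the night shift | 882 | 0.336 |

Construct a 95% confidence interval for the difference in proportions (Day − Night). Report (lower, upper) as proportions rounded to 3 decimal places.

(0.162, 0.266)

Each SE is √(p̂(1−p̂)/n): √(0.5500·0.4500/563) = 0.02097 and √(0.3360·0.6640/882) = 0.01590.
SE(p̂₁ − p̂₂) = √(SE₁² + SE₂²) = √(0.0004397409 + 0.00025281) = 0.02632, since the two samples are independent.
At 95% confidence z* = 1.960; margin = 1.960 × 0.02632 = 0.05159.
The difference is 0.5500 − 0.3360 = 0.2140, so the interval is 0.2140 ± 0.05159 = (0.162, 0.266).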